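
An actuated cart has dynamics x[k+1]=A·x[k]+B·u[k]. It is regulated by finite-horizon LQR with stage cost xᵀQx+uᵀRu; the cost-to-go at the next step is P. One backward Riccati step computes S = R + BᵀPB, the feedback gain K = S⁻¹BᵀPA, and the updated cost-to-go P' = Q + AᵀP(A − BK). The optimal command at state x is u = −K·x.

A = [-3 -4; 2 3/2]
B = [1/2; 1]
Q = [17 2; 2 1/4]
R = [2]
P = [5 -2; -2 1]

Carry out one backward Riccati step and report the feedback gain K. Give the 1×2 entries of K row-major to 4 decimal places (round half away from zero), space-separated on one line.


BᵀP = [0.5000 0.0000]
S = R + BᵀPB = [2] + [0.2500] = [2.2500]
BᵀPA = [-1.5000 -2.0000]
K = S⁻¹·BᵀPA = [-0.6667 -0.8889]
A−BK = [-2.6667 -3.5556; 2.6667 2.3889]
AᵀP(A−BK) = [72.0000 86.6667; 86.6667 104.4722]
P' = Q + AᵀP(A−BK) = [89.0000 88.6667; 88.6667 104.7222]
tr(P') = 193.7222

-0.6667 -0.8889


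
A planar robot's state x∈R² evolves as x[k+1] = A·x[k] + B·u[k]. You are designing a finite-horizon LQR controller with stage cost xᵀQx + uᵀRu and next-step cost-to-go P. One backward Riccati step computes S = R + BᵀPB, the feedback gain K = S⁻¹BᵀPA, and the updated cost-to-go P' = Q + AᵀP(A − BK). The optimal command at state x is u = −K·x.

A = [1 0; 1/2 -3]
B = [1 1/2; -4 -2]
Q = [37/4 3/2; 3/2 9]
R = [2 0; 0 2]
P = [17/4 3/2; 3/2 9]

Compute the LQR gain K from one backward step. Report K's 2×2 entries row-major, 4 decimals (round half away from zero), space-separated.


-0.1103 0.6007 -0.0551 0.3003

BᵀP = [-1.7500 -34.5000; -0.8750 -17.2500]
S = R + BᵀPB = [2 0; 0 2] + [136.2500 68.1250; 68.1250 34.0625] = [138.2500 68.1250; 68.1250 36.0625]
BᵀPA = [-19.0000 103.5000; -9.5000 51.7500]
K = S⁻¹·BᵀPA = [-0.1103 0.6007; -0.0551 0.3003]
A−BK = [1.1378 -0.7508; -0.0513 0.0033]
AᵀP(A−BK) = [5.3812 -3.7345; -3.7345 3.2905]
P' = Q + AᵀP(A−BK) = [14.6312 -2.2345; -2.2345 12.2905]
tr(P') = 26.9217


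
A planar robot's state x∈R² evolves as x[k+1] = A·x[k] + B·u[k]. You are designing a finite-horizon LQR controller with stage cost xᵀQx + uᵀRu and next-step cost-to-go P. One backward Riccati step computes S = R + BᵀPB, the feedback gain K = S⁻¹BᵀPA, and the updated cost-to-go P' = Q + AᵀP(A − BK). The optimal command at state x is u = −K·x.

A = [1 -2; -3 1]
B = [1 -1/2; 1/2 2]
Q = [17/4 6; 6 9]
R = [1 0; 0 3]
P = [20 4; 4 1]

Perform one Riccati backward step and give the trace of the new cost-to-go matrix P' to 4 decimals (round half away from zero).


17.9407

BᵀP = [22.0000 4.5000; -2.0000 0.0000]
S = R + BᵀPB = [1 0; 0 3] + [24.2500 -2.0000; -2.0000 1.0000] = [25.2500 -2.0000; -2.0000 4.0000]
BᵀPA = [8.5000 -39.5000; -2.0000 4.0000]
K = S⁻¹·BᵀPA = [0.3093 -1.5464; -0.3454 0.2268]
A−BK = [0.5180 -0.3402; -2.4639 1.3196]
AᵀP(A−BK) = [1.6804 -1.4021; -1.4021 3.0103]
P' = Q + AᵀP(A−BK) = [5.9304 4.5979; 4.5979 12.0103]
tr(P') = 17.9407


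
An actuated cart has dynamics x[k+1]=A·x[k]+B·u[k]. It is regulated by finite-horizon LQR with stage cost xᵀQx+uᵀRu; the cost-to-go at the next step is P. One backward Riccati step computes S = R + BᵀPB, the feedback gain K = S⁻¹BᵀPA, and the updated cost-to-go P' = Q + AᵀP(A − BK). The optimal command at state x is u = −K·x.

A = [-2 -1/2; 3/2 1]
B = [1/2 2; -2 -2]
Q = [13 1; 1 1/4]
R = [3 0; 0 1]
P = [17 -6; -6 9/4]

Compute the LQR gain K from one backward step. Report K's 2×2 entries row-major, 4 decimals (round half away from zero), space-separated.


BᵀP = [20.5000 -7.5000; 46.0000 -16.5000]
S = R + BᵀPB = [3 0; 0 1] + [25.2500 56.0000; 56.0000 125.0000] = [28.2500 56.0000; 56.0000 126.0000]
BᵀPA = [-52.2500 -17.7500; -116.7500 -39.5000]
K = S⁻¹·BᵀPA = [-0.1074 -0.0579; -0.8788 -0.2878]
A−BK = [-0.1886 0.1045; -0.4726 0.3087]
AᵀP(A−BK) = [0.8446 0.2539; 0.2539 0.1058]
P' = Q + AᵀP(A−BK) = [13.8446 1.2539; 1.2539 0.3558]
tr(P') = 14.2005

-0.1074 -0.0579 -0.8788 -0.2878


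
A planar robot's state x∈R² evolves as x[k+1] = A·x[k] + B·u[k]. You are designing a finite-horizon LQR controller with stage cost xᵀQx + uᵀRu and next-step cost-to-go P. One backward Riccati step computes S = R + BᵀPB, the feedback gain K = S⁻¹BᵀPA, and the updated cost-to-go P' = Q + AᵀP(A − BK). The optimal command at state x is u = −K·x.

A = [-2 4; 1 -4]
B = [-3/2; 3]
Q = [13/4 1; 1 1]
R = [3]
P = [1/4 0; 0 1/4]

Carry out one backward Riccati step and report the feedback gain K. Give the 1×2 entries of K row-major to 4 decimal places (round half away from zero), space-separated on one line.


0.2581 -0.7742

BᵀP = [-0.3750 0.7500]
S = R + BᵀPB = [3] + [2.8125] = [5.8125]
BᵀPA = [1.5000 -4.5000]
K = S⁻¹·BᵀPA = [0.2581 -0.7742]
A−BK = [-1.6129 2.8387; 0.2258 -1.6774]
AᵀP(A−BK) = [0.8629 -1.8387; -1.8387 4.5161]
P' = Q + AᵀP(A−BK) = [4.1129 -0.8387; -0.8387 5.5161]
tr(P') = 9.6290


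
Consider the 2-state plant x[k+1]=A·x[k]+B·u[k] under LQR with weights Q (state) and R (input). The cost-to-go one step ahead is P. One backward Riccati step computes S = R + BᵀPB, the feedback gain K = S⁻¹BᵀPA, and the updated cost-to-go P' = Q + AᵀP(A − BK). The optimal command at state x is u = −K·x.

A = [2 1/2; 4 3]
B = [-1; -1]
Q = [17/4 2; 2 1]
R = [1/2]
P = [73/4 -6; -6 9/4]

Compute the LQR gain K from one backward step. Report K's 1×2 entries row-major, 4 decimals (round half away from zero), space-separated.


-1.0556 0.5694

BᵀP = [-12.2500 3.7500]
S = R + BᵀPB = [1/2] + [8.5000] = [9.0000]
BᵀPA = [-9.5000 5.1250]
K = S⁻¹·BᵀPA = [-1.0556 0.5694]
A−BK = [0.9444 1.0694; 2.9444 3.5694]
AᵀP(A−BK) = [2.9722 2.6597; 2.6597 3.8941]
P' = Q + AᵀP(A−BK) = [7.2222 4.6597; 4.6597 4.8941]
tr(P') = 12.1163


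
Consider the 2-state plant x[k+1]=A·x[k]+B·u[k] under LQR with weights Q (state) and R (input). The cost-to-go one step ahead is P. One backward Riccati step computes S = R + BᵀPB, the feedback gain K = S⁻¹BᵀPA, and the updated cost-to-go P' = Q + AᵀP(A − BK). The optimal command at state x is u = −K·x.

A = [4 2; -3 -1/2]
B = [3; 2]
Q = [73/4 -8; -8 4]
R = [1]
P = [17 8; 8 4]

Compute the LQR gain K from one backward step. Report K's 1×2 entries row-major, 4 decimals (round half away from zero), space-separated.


0.6466 0.4436

BᵀP = [67.0000 32.0000]
S = R + BᵀPB = [1] + [265.0000] = [266.0000]
BᵀPA = [172.0000 118.0000]
K = S⁻¹·BᵀPA = [0.6466 0.4436]
A−BK = [2.0602 0.6692; -4.2932 -1.3872]
AᵀP(A−BK) = [4.7820 1.6992; 1.6992 0.6541]
P' = Q + AᵀP(A−BK) = [23.0320 -6.3008; -6.3008 4.6541]
tr(P') = 27.6861


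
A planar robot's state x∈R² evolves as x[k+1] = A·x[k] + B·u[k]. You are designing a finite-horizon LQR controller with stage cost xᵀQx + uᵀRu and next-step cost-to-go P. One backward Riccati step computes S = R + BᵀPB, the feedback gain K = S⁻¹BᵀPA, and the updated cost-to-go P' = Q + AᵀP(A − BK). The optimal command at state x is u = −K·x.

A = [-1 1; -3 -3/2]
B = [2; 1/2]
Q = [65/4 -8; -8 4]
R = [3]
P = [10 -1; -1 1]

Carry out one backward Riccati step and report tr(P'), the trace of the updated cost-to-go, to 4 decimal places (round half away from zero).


BᵀP = [19.5000 -1.5000]
S = R + BᵀPB = [3] + [38.2500] = [41.2500]
BᵀPA = [-15.0000 21.7500]
K = S⁻¹·BᵀPA = [-0.3636 0.5273]
A−BK = [-0.2727 -0.0545; -2.8182 -1.7636]
AᵀP(A−BK) = [7.5455 3.9091; 3.9091 3.7818]
P' = Q + AᵀP(A−BK) = [23.7955 -4.0909; -4.0909 7.7818]
tr(P') = 31.5773

31.5773


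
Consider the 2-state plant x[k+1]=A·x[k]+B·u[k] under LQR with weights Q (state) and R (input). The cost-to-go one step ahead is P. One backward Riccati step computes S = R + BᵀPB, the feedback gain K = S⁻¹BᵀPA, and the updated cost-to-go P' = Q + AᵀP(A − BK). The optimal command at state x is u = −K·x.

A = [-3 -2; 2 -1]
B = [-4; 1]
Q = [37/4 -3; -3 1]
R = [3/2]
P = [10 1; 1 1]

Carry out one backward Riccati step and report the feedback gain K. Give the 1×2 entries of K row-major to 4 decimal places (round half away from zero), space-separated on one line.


0.7184 0.5243

BᵀP = [-39.0000 -3.0000]
S = R + BᵀPB = [3/2] + [153.0000] = [154.5000]
BᵀPA = [111.0000 81.0000]
K = S⁻¹·BᵀPA = [0.7184 0.5243]
A−BK = [-0.1262 0.0971; 1.2816 -1.5243]
AᵀP(A−BK) = [2.2524 -1.1942; -1.1942 2.5340]
P' = Q + AᵀP(A−BK) = [11.5024 -4.1942; -4.1942 3.5340]
tr(P') = 15.0364


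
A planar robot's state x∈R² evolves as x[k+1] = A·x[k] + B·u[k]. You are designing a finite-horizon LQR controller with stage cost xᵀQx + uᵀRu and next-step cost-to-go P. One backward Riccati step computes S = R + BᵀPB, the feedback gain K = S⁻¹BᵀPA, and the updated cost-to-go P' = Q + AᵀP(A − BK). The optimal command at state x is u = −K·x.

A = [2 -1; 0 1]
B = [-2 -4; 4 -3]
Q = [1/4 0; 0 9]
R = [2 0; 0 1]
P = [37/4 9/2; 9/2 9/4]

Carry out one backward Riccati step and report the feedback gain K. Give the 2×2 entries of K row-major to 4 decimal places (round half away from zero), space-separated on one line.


-0.0909 0.1053 -0.3636 0.0921

BᵀP = [-0.5000 0.0000; -50.5000 -24.7500]
S = R + BᵀPB = [2 0; 0 1] + [1.0000 2.0000; 2.0000 276.2500] = [3.0000 2.0000; 2.0000 277.2500]
BᵀPA = [-1.0000 0.5000; -101.0000 25.7500]
K = S⁻¹·BᵀPA = [-0.0909 0.1053; -0.3636 0.0921]
A−BK = [0.3636 -0.4210; -0.7273 0.8553]
AᵀP(A−BK) = [0.1818 -0.0909; -0.0909 0.0754]
P' = Q + AᵀP(A−BK) = [0.4318 -0.0909; -0.0909 9.0754]
tr(P') = 9.5072


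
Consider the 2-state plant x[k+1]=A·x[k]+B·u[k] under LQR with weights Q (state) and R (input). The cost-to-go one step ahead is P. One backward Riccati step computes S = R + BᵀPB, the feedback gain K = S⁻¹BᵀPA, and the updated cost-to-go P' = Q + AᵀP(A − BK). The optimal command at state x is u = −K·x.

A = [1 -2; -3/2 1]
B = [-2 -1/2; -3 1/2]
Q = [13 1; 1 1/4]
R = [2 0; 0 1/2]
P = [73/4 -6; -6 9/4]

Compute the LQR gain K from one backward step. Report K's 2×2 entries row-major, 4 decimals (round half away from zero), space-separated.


BᵀP = [-18.5000 5.2500; -12.1250 4.1250]
S = R + BᵀPB = [2 0; 0 1/2] + [21.2500 11.8750; 11.8750 8.1250] = [23.2500 11.8750; 11.8750 8.6250]
BᵀPA = [-26.3750 42.2500; -18.3125 28.3750]
K = S⁻¹·BᵀPA = [-0.1684 0.4613; -1.8913 2.6548]
A−BK = [-0.2825 0.2499; -1.0596 1.0564]
AᵀP(A−BK) = [2.2359 -3.0935; -3.0935 4.4321]
P' = Q + AᵀP(A−BK) = [15.2359 -2.0935; -2.0935 4.6821]
tr(P') = 19.9180

-0.1684 0.4613 -1.8913 2.6548


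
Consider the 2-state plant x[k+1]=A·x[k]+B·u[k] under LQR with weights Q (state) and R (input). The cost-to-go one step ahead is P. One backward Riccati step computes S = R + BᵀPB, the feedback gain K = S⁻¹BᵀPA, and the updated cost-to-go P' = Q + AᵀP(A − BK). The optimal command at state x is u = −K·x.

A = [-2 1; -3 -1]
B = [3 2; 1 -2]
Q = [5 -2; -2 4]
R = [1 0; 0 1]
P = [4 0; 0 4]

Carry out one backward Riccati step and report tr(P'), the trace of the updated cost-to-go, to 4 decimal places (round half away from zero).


BᵀP = [12.0000 4.0000; 8.0000 -8.0000]
S = R + BᵀPB = [1 0; 0 1] + [40.0000 16.0000; 16.0000 32.0000] = [41.0000 16.0000; 16.0000 33.0000]
BᵀPA = [-36.0000 8.0000; 8.0000 16.0000]
K = S⁻¹·BᵀPA = [-1.1996 0.0073; 0.8241 0.4813]
A−BK = [-0.0492 0.0155; -0.1522 -0.0447]
AᵀP(A−BK) = [2.2206 0.4120; 0.4120 0.2407]
P' = Q + AᵀP(A−BK) = [7.2206 -1.5880; -1.5880 4.2407]
tr(P') = 11.4613

11.4613


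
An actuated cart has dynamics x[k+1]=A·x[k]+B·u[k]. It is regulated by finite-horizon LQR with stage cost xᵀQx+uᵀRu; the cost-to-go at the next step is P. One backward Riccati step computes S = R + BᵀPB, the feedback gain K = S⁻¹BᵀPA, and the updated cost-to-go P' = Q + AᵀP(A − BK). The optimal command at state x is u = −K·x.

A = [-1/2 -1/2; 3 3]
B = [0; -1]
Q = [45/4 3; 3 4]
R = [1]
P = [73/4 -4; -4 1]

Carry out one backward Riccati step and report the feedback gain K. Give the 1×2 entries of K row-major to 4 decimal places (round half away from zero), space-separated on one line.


BᵀP = [4.0000 -1.0000]
S = R + BᵀPB = [1] + [1.0000] = [2.0000]
BᵀPA = [-5.0000 -5.0000]
K = S⁻¹·BᵀPA = [-2.5000 -2.5000]
A−BK = [-0.5000 -0.5000; 0.5000 0.5000]
AᵀP(A−BK) = [13.0625 13.0625; 13.0625 13.0625]
P' = Q + AᵀP(A−BK) = [24.3125 16.0625; 16.0625 17.0625]
tr(P') = 41.3750

-2.5000 -2.5000


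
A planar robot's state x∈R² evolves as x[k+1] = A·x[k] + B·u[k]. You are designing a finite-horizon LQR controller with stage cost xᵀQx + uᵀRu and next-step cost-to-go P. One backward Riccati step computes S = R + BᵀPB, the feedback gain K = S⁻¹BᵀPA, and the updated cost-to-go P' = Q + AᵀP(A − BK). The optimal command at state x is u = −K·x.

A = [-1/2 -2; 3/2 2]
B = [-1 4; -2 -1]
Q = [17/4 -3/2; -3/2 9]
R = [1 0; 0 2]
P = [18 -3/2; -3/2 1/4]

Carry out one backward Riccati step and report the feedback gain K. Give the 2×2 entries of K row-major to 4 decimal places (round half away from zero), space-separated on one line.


BᵀP = [-15.0000 1.0000; 73.5000 -6.2500]
S = R + BᵀPB = [1 0; 0 2] + [13.0000 -61.0000; -61.0000 300.2500] = [14.0000 -61.0000; -61.0000 302.2500]
BᵀPA = [9.0000 32.0000; -46.1250 -159.5000]
K = S⁻¹·BᵀPA = [-0.1829 -0.1126; -0.1895 -0.5504]
A−BK = [0.0752 0.0891; 0.9447 1.2243]
AᵀP(A−BK) = [0.2171 0.3746; 0.3746 0.8090]
P' = Q + AᵀP(A−BK) = [4.4671 -1.1254; -1.1254 9.8090]
tr(P') = 14.2761

-0.1829 -0.1126 -0.1895 -0.5504


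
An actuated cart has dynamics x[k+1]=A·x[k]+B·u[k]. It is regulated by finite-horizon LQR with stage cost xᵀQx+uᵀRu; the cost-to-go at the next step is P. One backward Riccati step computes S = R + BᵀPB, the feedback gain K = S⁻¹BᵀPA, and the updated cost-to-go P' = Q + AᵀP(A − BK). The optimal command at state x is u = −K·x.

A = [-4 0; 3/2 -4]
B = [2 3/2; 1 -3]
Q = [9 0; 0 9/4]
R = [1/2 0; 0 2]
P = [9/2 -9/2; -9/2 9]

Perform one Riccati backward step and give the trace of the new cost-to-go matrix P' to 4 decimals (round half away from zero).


BᵀP = [4.5000 0.0000; 20.2500 -33.7500]
S = R + BᵀPB = [1/2 0; 0 2] + [9.0000 6.7500; 6.7500 131.6250] = [9.5000 6.7500; 6.7500 133.6250]
BᵀPA = [-18.0000 0.0000; -131.6250 135.0000]
K = S⁻¹·BᵀPA = [-1.2393 -0.7446; -0.9224 1.0479]
A−BK = [-0.1377 -0.0827; -0.0280 -0.1117]
AᵀP(A−BK) = [2.5274 -1.4721; -1.4721 2.5333]
P' = Q + AᵀP(A−BK) = [11.5274 -1.4721; -1.4721 4.7833]
tr(P') = 16.3108

16.3108


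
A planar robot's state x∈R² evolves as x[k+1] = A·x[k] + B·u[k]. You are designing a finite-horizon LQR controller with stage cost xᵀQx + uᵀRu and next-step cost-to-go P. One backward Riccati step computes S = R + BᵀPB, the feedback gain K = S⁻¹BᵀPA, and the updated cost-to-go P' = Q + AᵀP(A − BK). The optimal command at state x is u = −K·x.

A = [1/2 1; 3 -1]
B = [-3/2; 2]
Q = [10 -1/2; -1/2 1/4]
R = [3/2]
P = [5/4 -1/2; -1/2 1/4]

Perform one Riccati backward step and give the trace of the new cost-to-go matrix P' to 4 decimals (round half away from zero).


11.1222

BᵀP = [-2.8750 1.2500]
S = R + BᵀPB = [3/2] + [6.8125] = [8.3125]
BᵀPA = [2.3125 -4.1250]
K = S⁻¹·BᵀPA = [0.2782 -0.4962]
A−BK = [0.9173 0.2556; 2.4436 -0.0075]
AᵀP(A−BK) = [0.4192 -0.2274; -0.2274 0.4530]
P' = Q + AᵀP(A−BK) = [10.4192 -0.7274; -0.7274 0.7030]
tr(P') = 11.1222


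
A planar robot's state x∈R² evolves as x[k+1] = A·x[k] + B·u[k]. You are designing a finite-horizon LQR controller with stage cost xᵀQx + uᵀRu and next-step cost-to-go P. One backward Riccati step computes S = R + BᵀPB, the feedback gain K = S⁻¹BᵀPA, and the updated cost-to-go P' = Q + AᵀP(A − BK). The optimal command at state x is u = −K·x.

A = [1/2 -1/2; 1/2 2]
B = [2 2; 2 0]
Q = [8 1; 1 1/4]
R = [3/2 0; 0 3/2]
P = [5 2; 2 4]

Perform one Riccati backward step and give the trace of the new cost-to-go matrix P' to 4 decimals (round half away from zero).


11.1036

BᵀP = [14.0000 12.0000; 10.0000 4.0000]
S = R + BᵀPB = [3/2 0; 0 3/2] + [52.0000 28.0000; 28.0000 20.0000] = [53.5000 28.0000; 28.0000 21.5000]
BᵀPA = [13.0000 17.0000; 7.0000 3.0000]
K = S⁻¹·BᵀPA = [0.2280 0.7686; 0.0287 -0.8614]
A−BK = [-0.0133 -0.3143; 0.0440 0.4628]
AᵀP(A−BK) = [0.0855 0.2882; 0.2882 2.7681]
P' = Q + AᵀP(A−BK) = [8.0855 1.2882; 1.2882 3.0181]
tr(P') = 11.1036


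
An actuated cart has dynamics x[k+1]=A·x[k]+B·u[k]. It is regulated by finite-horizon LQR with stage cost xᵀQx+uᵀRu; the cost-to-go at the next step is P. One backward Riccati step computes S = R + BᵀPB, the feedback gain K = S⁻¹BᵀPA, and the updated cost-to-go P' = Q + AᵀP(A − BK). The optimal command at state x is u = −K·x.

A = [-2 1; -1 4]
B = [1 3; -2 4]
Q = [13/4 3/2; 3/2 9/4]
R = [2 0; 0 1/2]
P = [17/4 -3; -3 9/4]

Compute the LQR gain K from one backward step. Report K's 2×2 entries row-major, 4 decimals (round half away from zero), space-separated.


BᵀP = [10.2500 -7.5000; 0.7500 0.0000]
S = R + BᵀPB = [2 0; 0 1/2] + [25.2500 0.7500; 0.7500 2.2500] = [27.2500 0.7500; 0.7500 2.7500]
BᵀPA = [-13.0000 -19.7500; -1.5000 0.7500]
K = S⁻¹·BᵀPA = [-0.4655 -0.7378; -0.4185 0.4739]
A−BK = [-0.2790 0.3160; -0.2571 0.6286]
AᵀP(A−BK) = [0.5702 0.6193; 0.6193 1.3227]
P' = Q + AᵀP(A−BK) = [3.8202 2.1193; 2.1193 3.5727]
tr(P') = 7.3929

-0.4655 -0.7378 -0.4185 0.4739


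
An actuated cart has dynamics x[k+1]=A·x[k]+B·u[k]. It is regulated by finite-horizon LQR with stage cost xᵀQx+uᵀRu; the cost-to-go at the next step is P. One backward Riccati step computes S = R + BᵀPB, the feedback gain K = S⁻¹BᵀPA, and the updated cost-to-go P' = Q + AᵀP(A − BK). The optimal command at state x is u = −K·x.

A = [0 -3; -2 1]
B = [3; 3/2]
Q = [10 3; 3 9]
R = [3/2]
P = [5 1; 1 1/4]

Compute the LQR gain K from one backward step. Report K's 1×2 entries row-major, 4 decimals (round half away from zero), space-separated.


BᵀP = [16.5000 3.3750]
S = R + BᵀPB = [3/2] + [54.5625] = [56.0625]
BᵀPA = [-6.7500 -46.1250]
K = S⁻¹·BᵀPA = [-0.1204 -0.8227]
A−BK = [0.3612 -0.5318; -1.8194 2.2341]
AᵀP(A−BK) = [0.1873 -0.0535; -0.0535 1.3010]
P' = Q + AᵀP(A−BK) = [10.1873 2.9465; 2.9465 10.3010]
tr(P') = 20.4883

-0.1204 -0.8227


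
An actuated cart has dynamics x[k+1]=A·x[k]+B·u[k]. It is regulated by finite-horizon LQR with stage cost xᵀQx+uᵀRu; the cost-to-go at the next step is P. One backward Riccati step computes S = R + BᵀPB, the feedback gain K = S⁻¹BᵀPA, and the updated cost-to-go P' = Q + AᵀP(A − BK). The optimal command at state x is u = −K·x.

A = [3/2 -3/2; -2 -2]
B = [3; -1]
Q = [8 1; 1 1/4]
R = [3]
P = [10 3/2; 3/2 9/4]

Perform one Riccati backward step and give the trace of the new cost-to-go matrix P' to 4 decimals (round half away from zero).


BᵀP = [28.5000 2.2500]
S = R + BᵀPB = [3] + [83.2500] = [86.2500]
BᵀPA = [38.2500 -47.2500]
K = S⁻¹·BᵀPA = [0.4435 -0.5478]
A−BK = [0.1696 0.1435; -1.5565 -2.5478]
AᵀP(A−BK) = [5.5370 7.4543; 7.4543 14.6152]
P' = Q + AᵀP(A−BK) = [13.5370 8.4543; 8.4543 14.8652]
tr(P') = 28.4022

28.4022


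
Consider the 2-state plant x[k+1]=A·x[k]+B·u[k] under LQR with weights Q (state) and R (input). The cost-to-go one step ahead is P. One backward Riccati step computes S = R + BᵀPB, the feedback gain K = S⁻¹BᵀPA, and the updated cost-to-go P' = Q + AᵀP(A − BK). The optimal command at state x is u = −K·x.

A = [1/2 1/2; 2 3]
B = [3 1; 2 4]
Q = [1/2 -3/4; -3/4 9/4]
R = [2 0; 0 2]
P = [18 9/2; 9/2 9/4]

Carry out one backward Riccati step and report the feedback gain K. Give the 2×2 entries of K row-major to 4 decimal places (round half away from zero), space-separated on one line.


0.0508 -0.0118 0.4146 0.6533

BᵀP = [63.0000 18.0000; 36.0000 13.5000]
S = R + BᵀPB = [2 0; 0 2] + [225.0000 135.0000; 135.0000 90.0000] = [227.0000 135.0000; 135.0000 92.0000]
BᵀPA = [67.5000 85.5000; 45.0000 58.5000]
K = S⁻¹·BᵀPA = [0.0508 -0.0118; 0.4146 0.6533]
A−BK = [-0.0669 -0.1177; 0.2399 0.4107]
AᵀP(A−BK) = [0.4146 0.6533; 0.6533 1.0476]
P' = Q + AᵀP(A−BK) = [0.9146 -0.0967; -0.0967 3.2976]
tr(P') = 4.2122


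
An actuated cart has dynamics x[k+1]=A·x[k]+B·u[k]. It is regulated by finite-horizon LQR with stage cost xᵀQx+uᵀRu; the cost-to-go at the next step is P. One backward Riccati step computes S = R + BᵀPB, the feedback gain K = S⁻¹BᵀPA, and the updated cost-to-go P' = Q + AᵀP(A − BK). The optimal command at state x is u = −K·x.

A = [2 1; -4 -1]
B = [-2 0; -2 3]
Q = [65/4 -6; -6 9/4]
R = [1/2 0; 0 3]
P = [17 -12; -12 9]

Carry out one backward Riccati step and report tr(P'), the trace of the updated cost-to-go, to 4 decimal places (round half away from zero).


31.8423

BᵀP = [-10.0000 6.0000; -36.0000 27.0000]
S = R + BᵀPB = [1/2 0; 0 3] + [8.0000 18.0000; 18.0000 81.0000] = [8.5000 18.0000; 18.0000 84.0000]
BᵀPA = [-44.0000 -16.0000; -180.0000 -63.0000]
K = S⁻¹·BᵀPA = [-1.1692 -0.5385; -1.8923 -0.6346]
A−BK = [-0.3385 -0.0769; -0.6615 -0.1731]
AᵀP(A−BK) = [11.9385 4.0769; 4.0769 1.4038]
P' = Q + AᵀP(A−BK) = [28.1885 -1.9231; -1.9231 3.6538]
tr(P') = 31.8423


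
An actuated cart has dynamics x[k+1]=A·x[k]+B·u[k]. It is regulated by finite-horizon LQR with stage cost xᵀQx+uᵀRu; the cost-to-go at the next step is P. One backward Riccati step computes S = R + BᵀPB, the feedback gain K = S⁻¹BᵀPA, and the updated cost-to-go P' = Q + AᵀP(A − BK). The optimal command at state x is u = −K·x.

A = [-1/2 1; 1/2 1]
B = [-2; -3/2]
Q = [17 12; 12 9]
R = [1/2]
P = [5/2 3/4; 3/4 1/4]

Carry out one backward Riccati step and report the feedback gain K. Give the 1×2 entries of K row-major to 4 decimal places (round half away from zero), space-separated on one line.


BᵀP = [-6.1250 -1.8750]
S = R + BᵀPB = [1/2] + [15.0625] = [15.5625]
BᵀPA = [2.1250 -8.0000]
K = S⁻¹·BᵀPA = [0.1365 -0.5141]
A−BK = [-0.2269 -0.0281; 0.7048 0.2289]
AᵀP(A−BK) = [0.0223 -0.0326; -0.0326 0.1376]
P' = Q + AᵀP(A−BK) = [17.0223 11.9674; 11.9674 9.1376]
tr(P') = 26.1599

0.1365 -0.5141


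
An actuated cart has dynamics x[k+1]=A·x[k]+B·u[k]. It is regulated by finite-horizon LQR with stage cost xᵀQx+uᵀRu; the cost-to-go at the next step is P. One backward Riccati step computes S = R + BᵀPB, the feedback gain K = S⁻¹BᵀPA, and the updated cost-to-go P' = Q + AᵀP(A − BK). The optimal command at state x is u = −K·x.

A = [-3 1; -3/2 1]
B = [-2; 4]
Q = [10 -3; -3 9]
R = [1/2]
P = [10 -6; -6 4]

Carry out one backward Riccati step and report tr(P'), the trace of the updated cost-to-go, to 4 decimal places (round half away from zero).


24.3242

BᵀP = [-44.0000 28.0000]
S = R + BᵀPB = [1/2] + [200.0000] = [200.5000]
BᵀPA = [90.0000 -16.0000]
K = S⁻¹·BᵀPA = [0.4489 -0.0798]
A−BK = [-2.1022 0.8404; -3.2955 1.3192]
AᵀP(A−BK) = [4.6010 -1.8180; -1.8180 0.7232]
P' = Q + AᵀP(A−BK) = [14.6010 -4.8180; -4.8180 9.7232]
tr(P') = 24.3242


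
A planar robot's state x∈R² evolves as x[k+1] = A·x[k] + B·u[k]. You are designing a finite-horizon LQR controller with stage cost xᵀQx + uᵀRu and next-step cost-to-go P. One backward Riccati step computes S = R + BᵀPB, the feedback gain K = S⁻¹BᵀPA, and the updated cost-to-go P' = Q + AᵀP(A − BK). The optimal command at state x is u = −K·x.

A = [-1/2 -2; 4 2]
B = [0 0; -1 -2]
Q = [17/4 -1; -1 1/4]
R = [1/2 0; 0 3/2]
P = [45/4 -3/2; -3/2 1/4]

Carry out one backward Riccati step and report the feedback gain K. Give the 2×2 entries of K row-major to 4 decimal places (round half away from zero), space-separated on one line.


BᵀP = [1.5000 -0.2500; 3.0000 -0.5000]
S = R + BᵀPB = [1/2 0; 0 3/2] + [0.2500 0.5000; 0.5000 1.0000] = [0.7500 0.5000; 0.5000 2.5000]
BᵀPA = [-1.7500 -3.5000; -3.5000 -7.0000]
K = S⁻¹·BᵀPA = [-1.6154 -3.2308; -1.0769 -2.1538]
A−BK = [-0.5000 -2.0000; 0.2308 -5.5385]
AᵀP(A−BK) = [6.2163 13.5577; 13.5577 31.6154]
P' = Q + AᵀP(A−BK) = [10.4663 12.5577; 12.5577 31.8654]
tr(P') = 42.3317

-1.6154 -3.2308 -1.0769 -2.1538


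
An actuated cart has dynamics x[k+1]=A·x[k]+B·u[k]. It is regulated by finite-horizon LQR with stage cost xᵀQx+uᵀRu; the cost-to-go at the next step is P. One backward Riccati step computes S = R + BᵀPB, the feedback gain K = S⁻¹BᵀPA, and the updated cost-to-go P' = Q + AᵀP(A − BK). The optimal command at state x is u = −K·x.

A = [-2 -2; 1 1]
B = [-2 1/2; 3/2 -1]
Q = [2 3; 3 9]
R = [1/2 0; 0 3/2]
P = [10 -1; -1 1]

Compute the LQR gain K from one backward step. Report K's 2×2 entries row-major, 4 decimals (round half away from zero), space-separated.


0.9686 0.9686 0.0503 0.0503

BᵀP = [-21.5000 3.5000; 6.0000 -1.5000]
S = R + BᵀPB = [1/2 0; 0 3/2] + [48.2500 -14.2500; -14.2500 4.5000] = [48.7500 -14.2500; -14.2500 6.0000]
BᵀPA = [46.5000 46.5000; -13.5000 -13.5000]
K = S⁻¹·BᵀPA = [0.9686 0.9686; 0.0503 0.0503]
A−BK = [-0.0881 -0.0881; -0.4025 -0.4025]
AᵀP(A−BK) = [0.6415 0.6415; 0.6415 0.6415]
P' = Q + AᵀP(A−BK) = [2.6415 3.6415; 3.6415 9.6415]
tr(P') = 12.2830


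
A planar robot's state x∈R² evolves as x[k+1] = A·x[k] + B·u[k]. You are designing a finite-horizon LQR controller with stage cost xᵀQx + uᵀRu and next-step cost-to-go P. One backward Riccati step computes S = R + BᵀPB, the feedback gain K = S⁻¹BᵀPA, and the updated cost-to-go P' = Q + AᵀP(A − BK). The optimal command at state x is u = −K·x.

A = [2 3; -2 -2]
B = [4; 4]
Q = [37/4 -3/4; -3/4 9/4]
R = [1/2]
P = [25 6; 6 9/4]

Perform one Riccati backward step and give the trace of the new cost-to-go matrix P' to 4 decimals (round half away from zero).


32.8134

BᵀP = [124.0000 33.0000]
S = R + BᵀPB = [1/2] + [628.0000] = [628.5000]
BᵀPA = [182.0000 306.0000]
K = S⁻¹·BᵀPA = [0.2896 0.4869]
A−BK = [0.8417 1.0525; -3.1583 -3.9475]
AᵀP(A−BK) = [8.2967 10.3890; 10.3890 13.0167]
P' = Q + AᵀP(A−BK) = [17.5467 9.6390; 9.6390 15.2667]
tr(P') = 32.8134


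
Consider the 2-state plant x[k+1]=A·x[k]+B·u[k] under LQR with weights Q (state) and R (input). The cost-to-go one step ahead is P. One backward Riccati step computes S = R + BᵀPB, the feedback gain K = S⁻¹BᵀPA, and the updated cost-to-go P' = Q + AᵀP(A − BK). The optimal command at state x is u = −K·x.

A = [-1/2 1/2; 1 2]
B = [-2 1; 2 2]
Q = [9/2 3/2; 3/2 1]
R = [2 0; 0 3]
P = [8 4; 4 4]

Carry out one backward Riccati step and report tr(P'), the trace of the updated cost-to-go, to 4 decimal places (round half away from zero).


7.7197

BᵀP = [-8.0000 0.0000; 16.0000 12.0000]
S = R + BᵀPB = [2 0; 0 3] + [16.0000 -8.0000; -8.0000 40.0000] = [18.0000 -8.0000; -8.0000 43.0000]
BᵀPA = [4.0000 -4.0000; 4.0000 32.0000]
K = S⁻¹·BᵀPA = [0.2873 0.1183; 0.1465 0.7662]
A−BK = [-0.0718 -0.0296; 0.1324 0.2310]
AᵀP(A−BK) = [0.2648 0.4620; 0.4620 1.9549]
P' = Q + AᵀP(A−BK) = [4.7648 1.9620; 1.9620 2.9549]
tr(P') = 7.7197


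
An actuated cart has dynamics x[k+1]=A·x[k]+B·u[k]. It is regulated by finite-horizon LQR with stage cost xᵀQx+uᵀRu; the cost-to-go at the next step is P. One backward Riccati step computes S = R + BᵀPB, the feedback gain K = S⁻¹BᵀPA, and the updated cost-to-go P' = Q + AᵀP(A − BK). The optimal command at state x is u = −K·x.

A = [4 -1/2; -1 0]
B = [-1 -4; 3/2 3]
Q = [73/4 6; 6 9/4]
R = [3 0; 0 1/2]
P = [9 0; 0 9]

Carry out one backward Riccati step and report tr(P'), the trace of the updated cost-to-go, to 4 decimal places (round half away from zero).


BᵀP = [-9.0000 13.5000; -36.0000 27.0000]
S = R + BᵀPB = [3 0; 0 1/2] + [29.2500 76.5000; 76.5000 225.0000] = [32.2500 76.5000; 76.5000 225.5000]
BᵀPA = [-49.5000 4.5000; -171.0000 18.0000]
K = S⁻¹·BᵀPA = [1.3515 -0.2551; -1.2168 0.1664]
A−BK = [0.4843 -0.0896; 0.6232 -0.1165]
AᵀP(A−BK) = [11.8257 -2.1793; -2.1793 0.4034]
P' = Q + AᵀP(A−BK) = [30.0757 3.8207; 3.8207 2.6534]
tr(P') = 32.7291

32.7291


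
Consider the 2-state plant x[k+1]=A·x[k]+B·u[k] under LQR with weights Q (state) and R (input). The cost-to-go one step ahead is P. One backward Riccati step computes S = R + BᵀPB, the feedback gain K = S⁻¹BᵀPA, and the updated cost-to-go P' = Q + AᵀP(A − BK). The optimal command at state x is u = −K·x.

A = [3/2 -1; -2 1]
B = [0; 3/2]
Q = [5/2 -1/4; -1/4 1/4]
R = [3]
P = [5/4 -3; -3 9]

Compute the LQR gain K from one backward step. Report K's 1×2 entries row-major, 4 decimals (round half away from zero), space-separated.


-1.4516 0.7742

BᵀP = [-4.5000 13.5000]
S = R + BᵀPB = [3] + [20.2500] = [23.2500]
BᵀPA = [-33.7500 18.0000]
K = S⁻¹·BᵀPA = [-1.4516 0.7742]
A−BK = [1.5000 -1.0000; 0.1774 -0.1613]
AᵀP(A−BK) = [7.8206 -4.2460; -4.2460 2.3145]
P' = Q + AᵀP(A−BK) = [10.3206 -4.4960; -4.4960 2.5645]
tr(P') = 12.8851


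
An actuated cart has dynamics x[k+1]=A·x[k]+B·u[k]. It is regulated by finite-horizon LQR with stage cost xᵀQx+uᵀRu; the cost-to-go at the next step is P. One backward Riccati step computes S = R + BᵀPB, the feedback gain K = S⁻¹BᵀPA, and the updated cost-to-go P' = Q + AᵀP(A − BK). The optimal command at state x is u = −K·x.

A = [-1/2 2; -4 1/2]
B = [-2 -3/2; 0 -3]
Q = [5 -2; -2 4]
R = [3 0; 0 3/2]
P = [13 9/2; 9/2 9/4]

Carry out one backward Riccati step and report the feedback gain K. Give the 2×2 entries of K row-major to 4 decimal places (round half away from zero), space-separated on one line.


-0.2506 -0.5443 0.9512 -0.4024

BᵀP = [-26.0000 -9.0000; -33.0000 -13.5000]
S = R + BᵀPB = [3 0; 0 3/2] + [52.0000 66.0000; 66.0000 90.0000] = [55.0000 66.0000; 66.0000 91.5000]
BᵀPA = [49.0000 -56.5000; 70.5000 -72.7500]
K = S⁻¹·BᵀPA = [-0.2506 -0.5443; 0.9512 -0.4024]
A−BK = [0.4257 0.3076; -1.1463 -0.7073]
AᵀP(A−BK) = [2.4662 0.4199; 0.4199 1.5295]
P' = Q + AᵀP(A−BK) = [7.4662 -1.5801; -1.5801 5.5295]
tr(P') = 12.9957


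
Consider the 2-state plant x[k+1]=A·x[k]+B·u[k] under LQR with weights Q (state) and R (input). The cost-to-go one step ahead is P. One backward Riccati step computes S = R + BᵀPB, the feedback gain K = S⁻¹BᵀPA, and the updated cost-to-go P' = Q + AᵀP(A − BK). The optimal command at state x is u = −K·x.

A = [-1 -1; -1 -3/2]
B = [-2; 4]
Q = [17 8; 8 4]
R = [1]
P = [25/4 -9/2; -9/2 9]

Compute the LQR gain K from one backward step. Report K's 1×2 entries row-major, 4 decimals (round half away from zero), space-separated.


BᵀP = [-30.5000 45.0000]
S = R + BᵀPB = [1] + [241.0000] = [242.0000]
BᵀPA = [-14.5000 -37.0000]
K = S⁻¹·BᵀPA = [-0.0599 -0.1529]
A−BK = [-1.1198 -1.3058; -0.7603 -0.8884]
AᵀP(A−BK) = [5.3812 6.2831; 6.2831 7.3430]
P' = Q + AᵀP(A−BK) = [22.3812 14.2831; 14.2831 11.3430]
tr(P') = 33.7242

-0.0599 -0.1529


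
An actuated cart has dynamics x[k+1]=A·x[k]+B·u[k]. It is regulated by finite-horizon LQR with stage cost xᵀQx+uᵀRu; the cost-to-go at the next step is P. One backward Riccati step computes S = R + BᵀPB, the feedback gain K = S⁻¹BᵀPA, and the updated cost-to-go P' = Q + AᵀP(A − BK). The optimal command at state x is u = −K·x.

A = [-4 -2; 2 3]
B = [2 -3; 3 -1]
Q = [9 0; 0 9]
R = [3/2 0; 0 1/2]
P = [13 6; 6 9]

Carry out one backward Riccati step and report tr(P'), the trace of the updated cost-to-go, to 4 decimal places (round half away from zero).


BᵀP = [44.0000 39.0000; -45.0000 -27.0000]
S = R + BᵀPB = [3/2 0; 0 1/2] + [205.0000 -171.0000; -171.0000 162.0000] = [206.5000 -171.0000; -171.0000 162.5000]
BᵀPA = [-98.0000 29.0000; 126.0000 9.0000]
K = S⁻¹·BᵀPA = [1.3026 1.4487; 2.1461 1.5799]
A−BK = [-0.1669 -0.1578; 0.2383 0.2338]
AᵀP(A−BK) = [5.2440 4.9099; 4.9099 4.7690]
P' = Q + AᵀP(A−BK) = [14.2440 4.9099; 4.9099 13.7690]
tr(P') = 28.0129

28.0129


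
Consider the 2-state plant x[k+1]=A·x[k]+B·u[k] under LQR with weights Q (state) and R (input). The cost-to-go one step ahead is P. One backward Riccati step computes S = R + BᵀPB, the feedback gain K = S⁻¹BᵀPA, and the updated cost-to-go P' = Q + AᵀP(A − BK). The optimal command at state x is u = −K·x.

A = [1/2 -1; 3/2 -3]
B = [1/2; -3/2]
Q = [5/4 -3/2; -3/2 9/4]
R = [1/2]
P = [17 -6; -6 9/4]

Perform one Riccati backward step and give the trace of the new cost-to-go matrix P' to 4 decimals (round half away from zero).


4.8870

BᵀP = [17.5000 -6.3750]
S = R + BᵀPB = [1/2] + [18.3125] = [18.8125]
BᵀPA = [-0.8125 1.6250]
K = S⁻¹·BᵀPA = [-0.0432 0.0864]
A−BK = [0.5216 -1.0432; 1.4352 -2.8704]
AᵀP(A−BK) = [0.2774 -0.5548; -0.5548 1.1096]
P' = Q + AᵀP(A−BK) = [1.5274 -2.0548; -2.0548 3.3596]
tr(P') = 4.8870


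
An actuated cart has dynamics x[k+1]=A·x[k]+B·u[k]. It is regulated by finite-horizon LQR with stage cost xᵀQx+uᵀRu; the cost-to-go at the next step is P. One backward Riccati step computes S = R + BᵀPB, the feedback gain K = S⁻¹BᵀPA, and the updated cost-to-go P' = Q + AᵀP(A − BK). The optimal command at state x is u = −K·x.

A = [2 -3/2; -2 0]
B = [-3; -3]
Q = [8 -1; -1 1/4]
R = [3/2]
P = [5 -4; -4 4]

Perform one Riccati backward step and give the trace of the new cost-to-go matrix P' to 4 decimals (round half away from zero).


BᵀP = [-3.0000 0.0000]
S = R + BᵀPB = [3/2] + [9.0000] = [10.5000]
BᵀPA = [-6.0000 4.5000]
K = S⁻¹·BᵀPA = [-0.5714 0.4286]
A−BK = [0.2857 -0.2143; -3.7143 1.2857]
AᵀP(A−BK) = [64.5714 -24.4286; -24.4286 9.3214]
P' = Q + AᵀP(A−BK) = [72.5714 -25.4286; -25.4286 9.5714]
tr(P') = 82.1429

82.1429


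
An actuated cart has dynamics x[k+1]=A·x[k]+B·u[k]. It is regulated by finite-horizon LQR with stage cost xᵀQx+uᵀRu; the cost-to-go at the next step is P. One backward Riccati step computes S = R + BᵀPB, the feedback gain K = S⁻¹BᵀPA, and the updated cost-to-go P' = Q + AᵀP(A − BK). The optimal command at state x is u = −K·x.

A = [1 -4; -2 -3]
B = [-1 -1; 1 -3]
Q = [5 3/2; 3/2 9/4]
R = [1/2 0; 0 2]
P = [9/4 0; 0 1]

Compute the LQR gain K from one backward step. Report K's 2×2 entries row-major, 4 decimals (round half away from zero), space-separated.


-1.0891 1.8931 0.2214 1.4656

BᵀP = [-2.2500 1.0000; -2.2500 -3.0000]
S = R + BᵀPB = [1/2 0; 0 2] + [3.2500 -0.7500; -0.7500 11.2500] = [3.7500 -0.7500; -0.7500 13.2500]
BᵀPA = [-4.2500 6.0000; 3.7500 18.0000]
K = S⁻¹·BᵀPA = [-1.0891 1.8931; 0.2214 1.4656]
A−BK = [0.1323 -0.6412; -0.2468 -0.4962]
AᵀP(A−BK) = [0.7913 -0.4504; -0.4504 7.2595]
P' = Q + AᵀP(A−BK) = [5.7913 1.0496; 1.0496 9.5095]
tr(P') = 15.3009


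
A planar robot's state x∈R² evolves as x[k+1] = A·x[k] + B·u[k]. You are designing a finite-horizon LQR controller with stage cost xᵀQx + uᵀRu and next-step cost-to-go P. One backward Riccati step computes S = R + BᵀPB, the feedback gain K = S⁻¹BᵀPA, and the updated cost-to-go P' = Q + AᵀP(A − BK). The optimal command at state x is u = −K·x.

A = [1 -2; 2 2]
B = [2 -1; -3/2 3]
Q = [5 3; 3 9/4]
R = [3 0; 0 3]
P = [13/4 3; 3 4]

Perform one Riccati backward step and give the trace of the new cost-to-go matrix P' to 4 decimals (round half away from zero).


BᵀP = [2.0000 0.0000; 5.7500 9.0000]
S = R + BᵀPB = [3 0; 0 3] + [4.0000 -2.0000; -2.0000 21.2500] = [7.0000 -2.0000; -2.0000 24.2500]
BᵀPA = [2.0000 -4.0000; 23.7500 6.5000]
K = S⁻¹·BᵀPA = [0.5792 -0.5068; 1.0271 0.2262]
A−BK = [0.8688 -0.7602; -0.2127 0.5611]
AᵀP(A−BK) = [5.6968 -0.8597; -0.8597 1.5023]
P' = Q + AᵀP(A−BK) = [10.6968 2.1403; 2.1403 3.7523]
tr(P') = 14.4491

14.4491


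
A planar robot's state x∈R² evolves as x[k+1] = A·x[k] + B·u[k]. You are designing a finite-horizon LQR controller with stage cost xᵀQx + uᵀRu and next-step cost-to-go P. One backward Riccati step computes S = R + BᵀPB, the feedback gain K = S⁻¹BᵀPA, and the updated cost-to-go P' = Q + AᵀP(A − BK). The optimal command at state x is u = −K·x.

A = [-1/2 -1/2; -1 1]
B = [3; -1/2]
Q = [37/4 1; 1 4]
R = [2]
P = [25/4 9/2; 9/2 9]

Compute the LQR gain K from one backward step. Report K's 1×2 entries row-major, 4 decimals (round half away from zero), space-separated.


-0.3670 0.0160

BᵀP = [16.5000 9.0000]
S = R + BᵀPB = [2] + [45.0000] = [47.0000]
BᵀPA = [-17.2500 0.7500]
K = S⁻¹·BᵀPA = [-0.3670 0.0160]
A−BK = [0.6011 -0.5479; -1.1835 1.0080]
AᵀP(A−BK) = [8.7314 -7.1622; -7.1622 6.0505]
P' = Q + AᵀP(A−BK) = [17.9814 -6.1622; -6.1622 10.0505]
tr(P') = 28.0319


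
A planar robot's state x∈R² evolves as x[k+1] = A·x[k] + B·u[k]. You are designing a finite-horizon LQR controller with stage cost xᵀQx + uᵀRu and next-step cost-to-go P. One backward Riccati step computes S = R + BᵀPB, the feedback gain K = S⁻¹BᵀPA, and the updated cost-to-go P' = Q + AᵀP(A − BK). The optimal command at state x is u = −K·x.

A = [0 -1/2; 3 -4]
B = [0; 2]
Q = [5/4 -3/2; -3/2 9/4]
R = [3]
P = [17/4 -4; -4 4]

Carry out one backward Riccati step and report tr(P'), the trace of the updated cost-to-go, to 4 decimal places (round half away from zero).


16.9836

BᵀP = [-8.0000 8.0000]
S = R + BᵀPB = [3] + [16.0000] = [19.0000]
BᵀPA = [24.0000 -28.0000]
K = S⁻¹·BᵀPA = [1.2632 -1.4737]
A−BK = [0.0000 -0.5000; 0.4737 -1.0526]
AᵀP(A−BK) = [5.6842 -6.6316; -6.6316 7.7993]
P' = Q + AᵀP(A−BK) = [6.9342 -8.1316; -8.1316 10.0493]
tr(P') = 16.9836


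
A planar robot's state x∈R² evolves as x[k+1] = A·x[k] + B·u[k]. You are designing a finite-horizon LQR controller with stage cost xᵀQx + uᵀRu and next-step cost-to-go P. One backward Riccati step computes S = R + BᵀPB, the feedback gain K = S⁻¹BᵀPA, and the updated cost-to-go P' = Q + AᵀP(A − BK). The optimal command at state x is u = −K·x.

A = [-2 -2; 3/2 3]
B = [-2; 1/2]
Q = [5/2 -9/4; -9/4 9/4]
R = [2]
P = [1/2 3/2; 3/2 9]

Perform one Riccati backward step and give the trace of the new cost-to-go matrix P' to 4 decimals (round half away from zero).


72.9808

BᵀP = [-0.2500 1.5000]
S = R + BᵀPB = [2] + [1.2500] = [3.2500]
BᵀPA = [2.7500 5.0000]
K = S⁻¹·BᵀPA = [0.8462 1.5385]
A−BK = [-0.3077 1.0769; 1.0769 2.2308]
AᵀP(A−BK) = [10.9231 24.7692; 24.7692 57.3077]
P' = Q + AᵀP(A−BK) = [13.4231 22.5192; 22.5192 59.5577]
tr(P') = 72.9808


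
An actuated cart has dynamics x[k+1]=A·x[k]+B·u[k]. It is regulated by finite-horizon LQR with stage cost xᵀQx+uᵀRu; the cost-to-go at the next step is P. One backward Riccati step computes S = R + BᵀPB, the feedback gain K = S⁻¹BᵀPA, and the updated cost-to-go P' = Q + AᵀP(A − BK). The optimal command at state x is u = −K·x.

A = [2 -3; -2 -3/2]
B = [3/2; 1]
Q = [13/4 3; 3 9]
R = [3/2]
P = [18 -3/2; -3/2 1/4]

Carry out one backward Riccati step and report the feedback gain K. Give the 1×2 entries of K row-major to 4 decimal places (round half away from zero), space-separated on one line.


BᵀP = [25.5000 -2.0000]
S = R + BᵀPB = [3/2] + [36.2500] = [37.7500]
BᵀPA = [55.0000 -73.5000]
K = S⁻¹·BᵀPA = [1.4570 -1.9470]
A−BK = [-0.1854 -0.0795; -3.4570 0.4470]
AᵀP(A−BK) = [4.8675 -4.6639; -4.6639 5.9565]
P' = Q + AᵀP(A−BK) = [8.1175 -1.6639; -1.6639 14.9565]
tr(P') = 23.0741

1.4570 -1.9470


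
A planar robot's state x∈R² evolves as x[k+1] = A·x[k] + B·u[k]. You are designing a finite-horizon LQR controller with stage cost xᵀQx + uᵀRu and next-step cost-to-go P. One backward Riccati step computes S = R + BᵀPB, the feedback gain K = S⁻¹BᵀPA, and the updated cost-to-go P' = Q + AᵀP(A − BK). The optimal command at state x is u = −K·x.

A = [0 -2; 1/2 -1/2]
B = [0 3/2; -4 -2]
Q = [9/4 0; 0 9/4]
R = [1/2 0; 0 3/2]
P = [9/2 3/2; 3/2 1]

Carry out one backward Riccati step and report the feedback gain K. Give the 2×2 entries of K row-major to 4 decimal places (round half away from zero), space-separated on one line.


BᵀP = [-6.0000 -4.0000; 3.7500 0.2500]
S = R + BᵀPB = [1/2 0; 0 3/2] + [16.0000 -1.0000; -1.0000 5.1250] = [16.5000 -1.0000; -1.0000 6.6250]
BᵀPA = [-2.0000 14.0000; 0.1250 -7.6250]
K = S⁻¹·BᵀPA = [-0.1212 0.7859; 0.0006 -1.0323]
A−BK = [-0.0009 -0.4515; 0.0164 0.5791]
AᵀP(A−BK) = [0.0076 -0.0491; -0.0491 2.3757]
P' = Q + AᵀP(A−BK) = [2.2576 -0.0491; -0.0491 4.6257]
tr(P') = 6.8833

-0.1212 0.7859 0.0006 -1.0323
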